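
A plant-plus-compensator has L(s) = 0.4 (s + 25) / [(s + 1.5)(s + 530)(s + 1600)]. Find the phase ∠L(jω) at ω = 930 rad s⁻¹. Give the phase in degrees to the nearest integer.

∠(j930 + 25) = arctan(930/25) = 88.46°
∠(j930 + 1.5) = arctan(930/1.5) = 89.91°
∠(j930 + 530) = arctan(930/530) = 60.32°
∠(j930 + 1600) = arctan(930/1600) = 30.17°
∠L(j930) = 88.46° − (89.91° + 60.32° + 30.17°) = -91.94°

-92 deg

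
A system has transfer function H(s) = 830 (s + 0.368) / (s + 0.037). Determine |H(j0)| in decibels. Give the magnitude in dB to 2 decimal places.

H(0) = 830 × 0.368 / 0.037 = 8255.1
20 log₁₀(8255.1) = 78.334 dB

78.33 dB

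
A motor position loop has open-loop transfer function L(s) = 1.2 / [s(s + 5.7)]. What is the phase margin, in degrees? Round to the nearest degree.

Gain crossover: |L(jω)| = 1 at ω ≈ 0.21 rad s⁻¹.
∠L(j0.21) = −90° − arctan(0.21/5.7) ≈ -92.11°
PM = 180° + (-92.11°) = 87.89°

88°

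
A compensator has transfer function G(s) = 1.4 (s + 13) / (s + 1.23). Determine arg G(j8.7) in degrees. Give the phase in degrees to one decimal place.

-48.2 deg

∠(j8.7 + 13) = arctan(8.7/13) = 33.79°
∠(j8.7 + 1.23) = arctan(8.7/1.23) = 81.95°
∠G(j8.7) = 33.79° − 81.95° = -48.16°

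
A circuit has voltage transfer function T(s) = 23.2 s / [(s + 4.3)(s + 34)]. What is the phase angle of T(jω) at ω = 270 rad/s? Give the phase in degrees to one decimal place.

∠(j270) = 90.00°
∠(j270 + 4.3) = arctan(270/4.3) = 89.09°
∠(j270 + 34) = arctan(270/34) = 82.82°
∠T(j270) = 90.00° − (89.09° + 82.82°) = -81.91°

-81.9°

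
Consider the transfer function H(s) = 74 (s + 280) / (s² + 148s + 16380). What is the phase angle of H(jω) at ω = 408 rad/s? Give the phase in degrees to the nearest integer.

∠(j408 + 280) = arctan(408/280) = 55.54°
∠[(j408)² + 148(j408) + 16380] = ∠[-1.5008e+05 + j60384] = 158.08°
∠H(j408) = 55.54° − 158.08° = -102.54°

-103°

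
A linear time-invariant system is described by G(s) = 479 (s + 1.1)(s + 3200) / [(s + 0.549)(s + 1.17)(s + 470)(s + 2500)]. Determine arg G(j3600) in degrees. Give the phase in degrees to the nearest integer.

∠(j3600 + 1.1) = arctan(3600/1.1) = 89.98°
∠(j3600 + 3200) = arctan(3600/3200) = 48.37°
∠(j3600 + 0.549) = arctan(3600/0.549) = 89.99°
∠(j3600 + 1.17) = arctan(3600/1.17) = 89.98°
∠(j3600 + 470) = arctan(3600/470) = 82.56°
∠(j3600 + 2500) = arctan(3600/2500) = 55.22°
∠G(j3600) = 89.98° + 48.37° − (89.99° + 89.98° + 82.56° + 55.22°) = -179.41°

-179°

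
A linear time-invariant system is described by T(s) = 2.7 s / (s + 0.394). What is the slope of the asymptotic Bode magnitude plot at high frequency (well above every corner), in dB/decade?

With 1 zero and 1 pole, the high-frequency asymptotic slope is 20 × (1 − 1) = 0 dB/decade.

0 dB/decade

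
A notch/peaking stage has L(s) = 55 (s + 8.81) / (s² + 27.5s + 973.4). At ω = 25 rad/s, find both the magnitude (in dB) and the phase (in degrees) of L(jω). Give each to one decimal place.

|j25 + 8.81| = √(25² + 8.81²) = 26.51
|(j25)² + 27.5(j25) + 973.4| = |348.4 + j687.5| = 770.7
|L(j25)| = 55 × 26.51 / 770.7 = 1.8915
20 log₁₀(1.8915) = 5.54 dB
∠(j25 + 8.81) = arctan(25/8.81) = 70.59°
∠[(j25)² + 27.5(j25) + 973.4] = ∠[348.4 + j687.5] = 63.13°
∠L(j25) = 70.59° − 63.13° = 7.46°

|L| = 5.5 dB, ∠L = 7.5°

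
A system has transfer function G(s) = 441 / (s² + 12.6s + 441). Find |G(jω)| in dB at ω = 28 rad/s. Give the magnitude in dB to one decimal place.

-1.0 dB

|(j28)² + 12.6(j28) + 441| = |-343 + j352.8| = 492.1
|G(j28)| = 441 / 492.1 = 0.89624
20 log₁₀(0.89624) = -0.95 dB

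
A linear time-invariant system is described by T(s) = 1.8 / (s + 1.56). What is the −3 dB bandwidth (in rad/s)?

1.56 rad/s

For a single-pole low-pass, the −3 dB point is at the pole: ω = 1.56 rad/s.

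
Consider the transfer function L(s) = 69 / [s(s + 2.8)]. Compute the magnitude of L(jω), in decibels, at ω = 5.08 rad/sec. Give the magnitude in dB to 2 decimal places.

7.39 dB

|j5.08 + 2.8| = √(5.08² + 2.8²) = 5.801
|j5.08| = 5.08
|L(j5.08)| = 69 / (5.801 × 5.08) = 2.3416
20 log₁₀(2.3416) = 7.390 dB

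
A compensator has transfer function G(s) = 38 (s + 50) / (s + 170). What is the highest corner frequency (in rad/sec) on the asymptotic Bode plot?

170 rad/sec

Break frequencies occur at each pole and zero magnitude: 50 rad/sec, 170 rad/sec.
The highest is 170 rad/sec.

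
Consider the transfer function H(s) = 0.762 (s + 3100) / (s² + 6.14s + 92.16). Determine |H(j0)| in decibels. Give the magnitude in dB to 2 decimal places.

28.18 dB

H(0) = 0.762 × 3100 / 92.16 = 25.632
20 log₁₀(25.632) = 28.175 dB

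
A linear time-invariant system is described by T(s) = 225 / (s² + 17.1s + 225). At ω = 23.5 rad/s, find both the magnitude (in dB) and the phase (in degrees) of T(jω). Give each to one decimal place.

|(j23.5)² + 17.1(j23.5) + 225| = |-327.25 + j401.85| = 518.2
|T(j23.5)| = 225 / 518.2 = 0.43416
20 log₁₀(0.43416) = -7.25 dB
∠[(j23.5)² + 17.1(j23.5) + 225] = ∠[-327.25 + j401.85] = 129.16°
∠T(j23.5) = −129.16° = -129.16°

|T| = -7.2 dB, ∠T = -129.2°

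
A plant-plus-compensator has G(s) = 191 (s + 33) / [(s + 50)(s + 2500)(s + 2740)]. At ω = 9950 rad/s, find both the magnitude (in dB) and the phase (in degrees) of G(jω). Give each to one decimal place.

|G| = -114.9 dB, ∠G = -150.4 deg

|j9950 + 33| = √(9950² + 33²) = 9950
|j9950 + 50| = √(9950² + 50²) = 9950
|j9950 + 2500| = √(9950² + 2500²) = 1.026e+04
|j9950 + 2740| = √(9950² + 2740²) = 1.032e+04
|G(j9950)| = 191 × 9950 / (9950 × 1.026e+04 × 1.032e+04) = 1.8039e-06
20 log₁₀(1.8039e-06) = -114.88 dB
∠(j9950 + 33) = arctan(9950/33) = 89.81°
∠(j9950 + 50) = arctan(9950/50) = 89.71°
∠(j9950 + 2500) = arctan(9950/2500) = 75.90°
∠(j9950 + 2740) = arctan(9950/2740) = 74.60°
∠G(j9950) = 89.81° − (89.71° + 75.90° + 74.60°) = -150.40°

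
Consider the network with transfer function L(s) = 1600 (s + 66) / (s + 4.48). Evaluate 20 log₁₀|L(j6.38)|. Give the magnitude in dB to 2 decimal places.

82.68 dB

|j6.38 + 66| = √(6.38² + 66²) = 66.31
|j6.38 + 4.48| = √(6.38² + 4.48²) = 7.796
|L(j6.38)| = 1600 × 66.31 / 7.796 = 13609
20 log₁₀(13609) = 82.676 dB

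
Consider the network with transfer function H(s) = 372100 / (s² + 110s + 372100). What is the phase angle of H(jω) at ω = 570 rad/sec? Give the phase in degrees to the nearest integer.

∠[(j570)² + 110(j570) + 372100] = ∠[47200 + j62700] = 53.03°
∠H(j570) = −53.03° = -53.03°

-53°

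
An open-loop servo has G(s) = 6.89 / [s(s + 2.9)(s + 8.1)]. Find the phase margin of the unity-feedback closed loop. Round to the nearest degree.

Gain crossover: |G(jω)| = 1 at ω ≈ 0.292 rad/s.
∠G(j0.292) = −90° − arctan(0.292/2.9) − arctan(0.292/8.1) ≈ -97.81°
PM = 180° + (-97.81°) = 82.19°

82°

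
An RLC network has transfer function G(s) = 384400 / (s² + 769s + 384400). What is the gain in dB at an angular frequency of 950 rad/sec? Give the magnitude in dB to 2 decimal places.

|(j950)² + 769(j950) + 384400| = |-5.181e+05 + j7.3055e+05| = 8.956e+05
|G(j950)| = 384400 / 8.956e+05 = 0.4292
20 log₁₀(0.4292) = -7.347 dB

-7.35 dB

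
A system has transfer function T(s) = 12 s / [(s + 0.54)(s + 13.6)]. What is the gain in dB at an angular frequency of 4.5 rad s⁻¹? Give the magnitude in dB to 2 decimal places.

-1.60 dB

|j4.5| = 4.5
|j4.5 + 0.54| = √(4.5² + 0.54²) = 4.532
|j4.5 + 13.6| = √(4.5² + 13.6²) = 14.33
|T(j4.5)| = 12 × 4.5 / (4.532 × 14.33) = 0.83172
20 log₁₀(0.83172) = -1.600 dB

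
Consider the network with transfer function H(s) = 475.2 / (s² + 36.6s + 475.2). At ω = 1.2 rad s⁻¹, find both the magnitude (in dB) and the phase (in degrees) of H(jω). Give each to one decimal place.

|H| = -0.0 dB, ∠H = -5.3°

|(j1.2)² + 36.6(j1.2) + 475.2| = |473.76 + j43.92| = 475.8
|H(j1.2)| = 475.2 / 475.8 = 0.99876
20 log₁₀(0.99876) = -0.01 dB
∠[(j1.2)² + 36.6(j1.2) + 475.2] = ∠[473.76 + j43.92] = 5.30°
∠H(j1.2) = −5.30° = -5.30°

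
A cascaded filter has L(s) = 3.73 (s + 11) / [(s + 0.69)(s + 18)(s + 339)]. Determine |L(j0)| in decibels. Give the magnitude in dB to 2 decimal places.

L(0) = 3.73 × 11 / (0.69 × 18 × 339) = 0.009745
20 log₁₀(0.009745) = -40.224 dB

-40.22 dB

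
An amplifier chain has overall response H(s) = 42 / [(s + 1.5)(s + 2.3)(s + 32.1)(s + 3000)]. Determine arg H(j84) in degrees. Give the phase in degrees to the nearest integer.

∠(j84 + 1.5) = arctan(84/1.5) = 88.98°
∠(j84 + 2.3) = arctan(84/2.3) = 88.43°
∠(j84 + 32.1) = arctan(84/32.1) = 69.09°
∠(j84 + 3000) = arctan(84/3000) = 1.60°
∠H(j84) = − (88.98° + 88.43° + 69.09° + 1.60°) = -248.10°

-248 deg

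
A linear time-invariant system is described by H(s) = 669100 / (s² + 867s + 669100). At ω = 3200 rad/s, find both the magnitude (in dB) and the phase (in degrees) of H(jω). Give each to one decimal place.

|(j3200)² + 867(j3200) + 669100| = |-9.5709e+06 + j2.7744e+06| = 9.965e+06
|H(j3200)| = 669100 / 9.965e+06 = 0.067146
20 log₁₀(0.067146) = -23.46 dB
∠[(j3200)² + 867(j3200) + 669100] = ∠[-9.5709e+06 + j2.7744e+06] = 163.83°
∠H(j3200) = −163.83° = -163.83°

|H| = -23.5 dB, ∠H = -163.8 deg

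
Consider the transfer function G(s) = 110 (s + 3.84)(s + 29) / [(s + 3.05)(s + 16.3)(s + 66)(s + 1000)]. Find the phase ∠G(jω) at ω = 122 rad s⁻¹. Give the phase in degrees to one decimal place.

-74.7°

∠(j122 + 3.84) = arctan(122/3.84) = 88.20°
∠(j122 + 29) = arctan(122/29) = 76.63°
∠(j122 + 3.05) = arctan(122/3.05) = 88.57°
∠(j122 + 16.3) = arctan(122/16.3) = 82.39°
∠(j122 + 66) = arctan(122/66) = 61.59°
∠(j122 + 1000) = arctan(122/1000) = 6.96°
∠G(j122) = 88.20° + 76.63° − (88.57° + 82.39° + 61.59° + 6.96°) = -74.68°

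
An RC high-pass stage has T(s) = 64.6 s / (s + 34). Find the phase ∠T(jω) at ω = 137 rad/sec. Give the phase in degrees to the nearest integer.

∠(j137) = 90.00°
∠(j137 + 34) = arctan(137/34) = 76.06°
∠T(j137) = 90.00° − 76.06° = 13.94°

14 deg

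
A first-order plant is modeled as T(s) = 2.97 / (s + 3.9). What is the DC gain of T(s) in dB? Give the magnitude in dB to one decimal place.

-2.4 dB

T(0) = 2.97 / 3.9 = 0.76154
20 log₁₀(0.76154) = -2.37 dB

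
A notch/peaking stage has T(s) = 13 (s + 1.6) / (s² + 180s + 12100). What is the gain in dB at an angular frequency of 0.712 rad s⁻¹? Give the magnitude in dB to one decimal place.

-54.5 dB

|j0.712 + 1.6| = √(0.712² + 1.6²) = 1.751
|(j0.712)² + 180(j0.712) + 12100| = |12099 + j128.16| = 1.21e+04
|T(j0.712)| = 13 × 1.751 / 1.21e+04 = 0.0018815
20 log₁₀(0.0018815) = -54.51 dB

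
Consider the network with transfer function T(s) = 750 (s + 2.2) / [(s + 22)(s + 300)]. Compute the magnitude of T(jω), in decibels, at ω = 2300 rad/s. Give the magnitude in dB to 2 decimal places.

|j2300 + 2.2| = √(2300² + 2.2²) = 2300
|j2300 + 22| = √(2300² + 22²) = 2300
|j2300 + 300| = √(2300² + 300²) = 2319
|T(j2300)| = 750 × 2300 / (2300 × 2319) = 0.32333
20 log₁₀(0.32333) = -9.807 dB

-9.81 dB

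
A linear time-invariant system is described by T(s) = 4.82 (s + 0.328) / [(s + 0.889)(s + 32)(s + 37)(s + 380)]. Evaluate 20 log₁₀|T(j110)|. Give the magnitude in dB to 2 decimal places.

-120.76 dB

|j110 + 0.328| = √(110² + 0.328²) = 110
|j110 + 0.889| = √(110² + 0.889²) = 110
|j110 + 32| = √(110² + 32²) = 114.6
|j110 + 37| = √(110² + 37²) = 116.1
|j110 + 380| = √(110² + 380²) = 395.6
|T(j110)| = 4.82 × 110 / (110 × 114.6 × 116.1 × 395.6) = 9.1638e-07
20 log₁₀(9.1638e-07) = -120.758 dB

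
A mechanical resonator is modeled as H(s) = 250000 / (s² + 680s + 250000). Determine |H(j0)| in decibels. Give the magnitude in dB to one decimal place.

H(0) = 250000 / 250000 = 1
20 log₁₀(1) = 0.00 dB

0.0 dB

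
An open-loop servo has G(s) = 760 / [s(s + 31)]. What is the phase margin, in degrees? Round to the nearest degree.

57°

Gain crossover: |G(jω)| = 1 at ω ≈ 20.5 rad s⁻¹.
∠G(j20.5) = −90° − arctan(20.5/31) ≈ -123.43°
PM = 180° + (-123.43°) = 56.57°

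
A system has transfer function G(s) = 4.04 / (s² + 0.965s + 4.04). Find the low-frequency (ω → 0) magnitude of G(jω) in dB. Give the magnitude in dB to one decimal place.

0.0 dB

G(0) = 4.04 / 4.04 = 1
20 log₁₀(1) = 0.00 dB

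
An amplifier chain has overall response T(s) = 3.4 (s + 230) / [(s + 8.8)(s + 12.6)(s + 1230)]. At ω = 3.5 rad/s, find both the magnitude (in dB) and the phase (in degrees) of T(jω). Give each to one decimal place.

|T| = -45.8 dB, ∠T = -36.5 deg

|j3.5 + 230| = √(3.5² + 230²) = 230
|j3.5 + 8.8| = √(3.5² + 8.8²) = 9.47
|j3.5 + 12.6| = √(3.5² + 12.6²) = 13.08
|j3.5 + 1230| = √(3.5² + 1230²) = 1230
|T(j3.5)| = 3.4 × 230 / (9.47 × 13.08 × 1230) = 0.0051341
20 log₁₀(0.0051341) = -45.79 dB
∠(j3.5 + 230) = arctan(3.5/230) = 0.87°
∠(j3.5 + 8.8) = arctan(3.5/8.8) = 21.69°
∠(j3.5 + 12.6) = arctan(3.5/12.6) = 15.52°
∠(j3.5 + 1230) = arctan(3.5/1230) = 0.16°
∠T(j3.5) = 0.87° − (21.69° + 15.52° + 0.16°) = -36.50°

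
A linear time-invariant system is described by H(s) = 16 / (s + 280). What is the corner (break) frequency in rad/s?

The single real pole at s = −280 gives a corner at ω = 280 rad/s.

280 rad/s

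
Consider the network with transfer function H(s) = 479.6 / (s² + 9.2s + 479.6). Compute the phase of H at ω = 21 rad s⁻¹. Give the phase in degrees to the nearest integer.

∠[(j21)² + 9.2(j21) + 479.6] = ∠[38.6 + j193.2] = 78.70°
∠H(j21) = −78.70° = -78.70°

-79 deg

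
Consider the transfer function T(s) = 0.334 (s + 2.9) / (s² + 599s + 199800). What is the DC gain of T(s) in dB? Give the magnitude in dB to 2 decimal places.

-106.29 dB

T(0) = 0.334 × 2.9 / 199800 = 4.8478e-06
20 log₁₀(4.8478e-06) = -106.289 dB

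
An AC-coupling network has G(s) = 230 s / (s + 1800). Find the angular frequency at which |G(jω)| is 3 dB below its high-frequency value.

For a single-pole high-pass, the −3 dB point is at the pole: ω = 1800 rad/s.

1800 rad/s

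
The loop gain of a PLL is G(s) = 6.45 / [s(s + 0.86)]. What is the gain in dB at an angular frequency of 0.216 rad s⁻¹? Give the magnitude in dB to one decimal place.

|j0.216 + 0.86| = √(0.216² + 0.86²) = 0.8867
|j0.216| = 0.216
|G(j0.216)| = 6.45 / (0.8867 × 0.216) = 33.676
20 log₁₀(33.676) = 30.55 dB

30.5 dB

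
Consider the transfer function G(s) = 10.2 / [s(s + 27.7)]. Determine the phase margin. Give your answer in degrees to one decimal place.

89.2°

Gain crossover: |G(jω)| = 1 at ω ≈ 0.368 rad/s.
∠G(j0.368) = −90° − arctan(0.368/27.7) ≈ -90.76°
PM = 180° + (-90.76°) = 89.24°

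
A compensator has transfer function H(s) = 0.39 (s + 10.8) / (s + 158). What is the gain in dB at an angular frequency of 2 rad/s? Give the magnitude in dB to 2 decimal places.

-31.34 dB

|j2 + 10.8| = √(2² + 10.8²) = 10.98
|j2 + 158| = √(2² + 158²) = 158
|H(j2)| = 0.39 × 10.98 / 158 = 0.027109
20 log₁₀(0.027109) = -31.338 dB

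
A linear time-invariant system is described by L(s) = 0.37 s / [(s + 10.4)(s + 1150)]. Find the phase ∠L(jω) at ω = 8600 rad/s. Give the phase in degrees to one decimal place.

∠(j8600) = 90.00°
∠(j8600 + 10.4) = arctan(8600/10.4) = 89.93°
∠(j8600 + 1150) = arctan(8600/1150) = 82.38°
∠L(j8600) = 90.00° − (89.93° + 82.38°) = -82.31°

-82.3°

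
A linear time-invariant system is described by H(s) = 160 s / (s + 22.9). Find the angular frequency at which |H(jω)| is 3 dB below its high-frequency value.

For a single-pole high-pass, the −3 dB point is at the pole: ω = 22.9 rad/sec.

22.9 rad/sec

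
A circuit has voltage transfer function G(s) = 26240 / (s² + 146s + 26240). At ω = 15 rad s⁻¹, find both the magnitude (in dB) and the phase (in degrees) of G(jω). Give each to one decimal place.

|G| = 0.0 dB, ∠G = -4.8 deg

|(j15)² + 146(j15) + 26240| = |26015 + j2190| = 2.611e+04
|G(j15)| = 26240 / 2.611e+04 = 1.0051
20 log₁₀(1.0051) = 0.04 dB
∠[(j15)² + 146(j15) + 26240] = ∠[26015 + j2190] = 4.81°
∠G(j15) = −4.81° = -4.81°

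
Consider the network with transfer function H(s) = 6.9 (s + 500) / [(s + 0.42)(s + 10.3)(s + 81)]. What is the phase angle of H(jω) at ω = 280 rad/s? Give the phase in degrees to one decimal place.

∠(j280 + 500) = arctan(280/500) = 29.25°
∠(j280 + 0.42) = arctan(280/0.42) = 89.91°
∠(j280 + 10.3) = arctan(280/10.3) = 87.89°
∠(j280 + 81) = arctan(280/81) = 73.87°
∠H(j280) = 29.25° − (89.91° + 87.89° + 73.87°) = -222.42°

-222.4°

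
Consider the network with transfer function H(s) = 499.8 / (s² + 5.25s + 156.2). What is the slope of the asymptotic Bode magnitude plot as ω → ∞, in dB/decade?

With 0 zeros and 2 poles, the high-frequency asymptotic slope is 20 × (0 − 2) = -40 dB/decade.

-40 dB/decade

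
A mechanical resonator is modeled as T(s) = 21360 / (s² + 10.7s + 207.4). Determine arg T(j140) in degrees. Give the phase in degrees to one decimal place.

∠[(j140)² + 10.7(j140) + 207.4] = ∠[-19393 + j1498] = 175.58°
∠T(j140) = −175.58° = -175.58°

-175.6°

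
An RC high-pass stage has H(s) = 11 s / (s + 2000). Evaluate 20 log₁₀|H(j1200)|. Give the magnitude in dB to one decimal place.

15.1 dB

|j1200| = 1200
|j1200 + 2000| = √(1200² + 2000²) = 2332
|H(j1200)| = 11 × 1200 / 2332 = 5.6595
20 log₁₀(5.6595) = 15.06 dB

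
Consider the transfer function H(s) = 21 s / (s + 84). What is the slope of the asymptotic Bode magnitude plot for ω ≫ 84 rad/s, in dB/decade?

With 1 zero and 1 pole, the high-frequency asymptotic slope is 20 × (1 − 1) = 0 dB/decade.

0 dB/decade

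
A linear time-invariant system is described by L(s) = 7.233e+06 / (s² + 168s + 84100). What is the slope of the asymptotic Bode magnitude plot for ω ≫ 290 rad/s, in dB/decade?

With 0 zeros and 2 poles, the high-frequency asymptotic slope is 20 × (0 − 2) = -40 dB/decade.

-40 dB/decade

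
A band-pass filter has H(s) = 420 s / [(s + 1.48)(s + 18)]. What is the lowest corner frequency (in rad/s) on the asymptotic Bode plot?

Break frequencies occur at each pole and zero magnitude: 1.48 rad/s, 18 rad/s.
The lowest is 1.48 rad/s.

1.48 rad/s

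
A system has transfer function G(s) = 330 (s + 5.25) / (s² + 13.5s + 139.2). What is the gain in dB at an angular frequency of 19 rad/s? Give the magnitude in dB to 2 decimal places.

|j19 + 5.25| = √(19² + 5.25²) = 19.71
|(j19)² + 13.5(j19) + 139.2| = |-221.8 + j256.5| = 339.1
|G(j19)| = 330 × 19.71 / 339.1 = 19.183
20 log₁₀(19.183) = 25.658 dB

25.66 dB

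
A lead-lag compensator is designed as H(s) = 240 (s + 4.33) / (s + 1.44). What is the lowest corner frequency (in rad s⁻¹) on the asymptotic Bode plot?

1.44 rad s⁻¹

Break frequencies occur at each pole and zero magnitude: 1.44 rad s⁻¹, 4.33 rad s⁻¹.
The lowest is 1.44 rad s⁻¹.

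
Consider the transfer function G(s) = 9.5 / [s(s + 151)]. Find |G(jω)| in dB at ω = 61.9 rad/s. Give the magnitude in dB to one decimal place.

|j61.9 + 151| = √(61.9² + 151²) = 163.2
|j61.9| = 61.9
|G(j61.9)| = 9.5 / (163.2 × 61.9) = 0.00094043
20 log₁₀(0.00094043) = -60.53 dB

-60.5 dB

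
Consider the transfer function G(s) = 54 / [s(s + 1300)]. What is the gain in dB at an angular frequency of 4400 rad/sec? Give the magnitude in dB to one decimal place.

|j4400 + 1300| = √(4400² + 1300²) = 4588
|j4400| = 4400
|G(j4400)| = 54 / (4588 × 4400) = 2.6749e-06
20 log₁₀(2.6749e-06) = -111.45 dB

-111.5 dB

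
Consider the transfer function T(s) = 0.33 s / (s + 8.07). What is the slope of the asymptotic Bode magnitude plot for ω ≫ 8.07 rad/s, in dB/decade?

0 dB/decade

With 1 zero and 1 pole, the high-frequency asymptotic slope is 20 × (1 − 1) = 0 dB/decade.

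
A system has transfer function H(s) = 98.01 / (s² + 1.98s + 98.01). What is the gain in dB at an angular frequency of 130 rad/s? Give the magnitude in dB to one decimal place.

-44.7 dB

|(j130)² + 1.98(j130) + 98.01| = |-16802 + j257.4| = 1.68e+04
|H(j130)| = 98.01 / 1.68e+04 = 0.0058326
20 log₁₀(0.0058326) = -44.68 dB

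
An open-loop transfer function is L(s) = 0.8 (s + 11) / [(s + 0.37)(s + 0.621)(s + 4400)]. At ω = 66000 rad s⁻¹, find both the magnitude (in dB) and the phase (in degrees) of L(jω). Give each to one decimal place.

|L| = -194.7 dB, ∠L = -176.2°

|j66000 + 11| = √(66000² + 11²) = 6.6e+04
|j66000 + 0.37| = √(66000² + 0.37²) = 6.6e+04
|j66000 + 0.621| = √(66000² + 0.621²) = 6.6e+04
|j66000 + 4400| = √(66000² + 4400²) = 6.615e+04
|L(j66000)| = 0.8 × 6.6e+04 / (6.6e+04 × 6.6e+04 × 6.615e+04) = 1.8325e-10
20 log₁₀(1.8325e-10) = -194.74 dB
∠(j66000 + 11) = arctan(66000/11) = 89.99°
∠(j66000 + 0.37) = arctan(66000/0.37) = 90.00°
∠(j66000 + 0.621) = arctan(66000/0.621) = 90.00°
∠(j66000 + 4400) = arctan(66000/4400) = 86.19°
∠L(j66000) = 89.99° − (90.00° + 90.00° + 86.19°) = -176.19°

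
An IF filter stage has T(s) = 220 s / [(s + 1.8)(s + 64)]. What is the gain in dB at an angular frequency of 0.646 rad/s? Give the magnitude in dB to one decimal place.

|j0.646| = 0.646
|j0.646 + 1.8| = √(0.646² + 1.8²) = 1.912
|j0.646 + 64| = √(0.646² + 64²) = 64
|T(j0.646)| = 220 × 0.646 / (1.912 × 64) = 1.1611
20 log₁₀(1.1611) = 1.30 dB

1.3 dB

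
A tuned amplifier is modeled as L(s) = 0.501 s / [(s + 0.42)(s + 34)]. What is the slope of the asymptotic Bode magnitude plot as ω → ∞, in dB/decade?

With 1 zero and 2 poles, the high-frequency asymptotic slope is 20 × (1 − 2) = -20 dB/decade.

-20 dB/decade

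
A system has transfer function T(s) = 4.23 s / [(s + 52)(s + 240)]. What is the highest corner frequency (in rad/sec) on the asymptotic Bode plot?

240 rad/sec

Break frequencies occur at each pole and zero magnitude: 52 rad/sec, 240 rad/sec.
The highest is 240 rad/sec.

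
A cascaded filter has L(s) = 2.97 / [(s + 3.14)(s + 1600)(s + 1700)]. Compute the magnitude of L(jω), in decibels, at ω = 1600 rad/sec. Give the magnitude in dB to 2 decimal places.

|j1600 + 3.14| = √(1600² + 3.14²) = 1600
|j1600 + 1600| = √(1600² + 1600²) = 2263
|j1600 + 1700| = √(1600² + 1700²) = 2335
|L(j1600)| = 2.97 / (1600 × 2263 × 2335) = 3.514e-10
20 log₁₀(3.514e-10) = -189.084 dB

-189.08 dB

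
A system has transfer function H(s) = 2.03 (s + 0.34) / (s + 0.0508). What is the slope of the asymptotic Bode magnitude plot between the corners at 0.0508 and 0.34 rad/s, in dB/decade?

-20 dB/decade

In this band the factors already past their corner are: pole at 0.0508; net slope = -20 dB/decade.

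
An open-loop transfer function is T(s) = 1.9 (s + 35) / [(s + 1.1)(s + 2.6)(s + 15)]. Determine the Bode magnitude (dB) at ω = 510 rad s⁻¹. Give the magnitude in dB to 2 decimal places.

-102.71 dB

|j510 + 35| = √(510² + 35²) = 511.2
|j510 + 1.1| = √(510² + 1.1²) = 510
|j510 + 2.6| = √(510² + 2.6²) = 510
|j510 + 15| = √(510² + 15²) = 510.2
|T(j510)| = 1.9 × 511.2 / (510 × 510 × 510.2) = 7.3188e-06
20 log₁₀(7.3188e-06) = -102.711 dB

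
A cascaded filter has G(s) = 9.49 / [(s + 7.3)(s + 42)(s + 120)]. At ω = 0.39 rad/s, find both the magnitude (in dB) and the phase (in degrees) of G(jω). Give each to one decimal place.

|G| = -71.8 dB, ∠G = -3.8°

|j0.39 + 7.3| = √(0.39² + 7.3²) = 7.31
|j0.39 + 42| = √(0.39² + 42²) = 42
|j0.39 + 120| = √(0.39² + 120²) = 120
|G(j0.39)| = 9.49 / (7.31 × 42 × 120) = 0.00025756
20 log₁₀(0.00025756) = -71.78 dB
∠(j0.39 + 7.3) = arctan(0.39/7.3) = 3.06°
∠(j0.39 + 42) = arctan(0.39/42) = 0.53°
∠(j0.39 + 120) = arctan(0.39/120) = 0.19°
∠G(j0.39) = − (3.06° + 0.53° + 0.19°) = -3.78°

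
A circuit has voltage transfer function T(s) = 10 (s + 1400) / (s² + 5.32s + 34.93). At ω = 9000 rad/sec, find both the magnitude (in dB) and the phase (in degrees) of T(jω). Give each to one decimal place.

|j9000 + 1400| = √(9000² + 1400²) = 9108
|(j9000)² + 5.32(j9000) + 34.93| = |-8.1e+07 + j47880| = 8.1e+07
|T(j9000)| = 10 × 9108 / 8.1e+07 = 0.0011245
20 log₁₀(0.0011245) = -58.98 dB
∠(j9000 + 1400) = arctan(9000/1400) = 81.16°
∠[(j9000)² + 5.32(j9000) + 34.93] = ∠[-8.1e+07 + j47880] = 179.97°
∠T(j9000) = 81.16° − 179.97° = -98.81°

|T| = -59.0 dB, ∠T = -98.8°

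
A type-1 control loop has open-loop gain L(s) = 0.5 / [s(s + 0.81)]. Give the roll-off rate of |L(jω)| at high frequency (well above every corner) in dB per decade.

With 0 zeros and 2 poles, the high-frequency asymptotic slope is 20 × (0 − 2) = -40 dB/decade.

-40 dB/decade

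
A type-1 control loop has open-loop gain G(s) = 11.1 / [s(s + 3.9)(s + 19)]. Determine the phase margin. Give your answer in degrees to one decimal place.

Gain crossover: |G(jω)| = 1 at ω ≈ 0.15 rad/s.
∠G(j0.15) = −90° − arctan(0.15/3.9) − arctan(0.15/19) ≈ -92.65°
PM = 180° + (-92.65°) = 87.35°

87.4°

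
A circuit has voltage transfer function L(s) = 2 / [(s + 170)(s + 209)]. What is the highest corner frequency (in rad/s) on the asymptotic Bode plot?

Break frequencies occur at each pole and zero magnitude: 170 rad/s, 209 rad/s.
The highest is 209 rad/s.

209 rad/s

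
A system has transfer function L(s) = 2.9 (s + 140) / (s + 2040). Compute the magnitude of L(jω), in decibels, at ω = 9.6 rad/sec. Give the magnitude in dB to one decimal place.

|j9.6 + 140| = √(9.6² + 140²) = 140.3
|j9.6 + 2040| = √(9.6² + 2040²) = 2040
|L(j9.6)| = 2.9 × 140.3 / 2040 = 0.19948
20 log₁₀(0.19948) = -14.00 dB

-14.0 dB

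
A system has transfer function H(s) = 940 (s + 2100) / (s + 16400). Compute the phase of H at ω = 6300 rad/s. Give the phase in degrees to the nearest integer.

51°

∠(j6300 + 2100) = arctan(6300/2100) = 71.57°
∠(j6300 + 16400) = arctan(6300/16400) = 21.01°
∠H(j6300) = 71.57° − 21.01° = 50.55°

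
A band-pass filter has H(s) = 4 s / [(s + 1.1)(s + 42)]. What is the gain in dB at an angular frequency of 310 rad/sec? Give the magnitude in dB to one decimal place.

|j310| = 310
|j310 + 1.1| = √(310² + 1.1²) = 310
|j310 + 42| = √(310² + 42²) = 312.8
|H(j310)| = 4 × 310 / (310 × 312.8) = 0.012786
20 log₁₀(0.012786) = -37.87 dB

-37.9 dB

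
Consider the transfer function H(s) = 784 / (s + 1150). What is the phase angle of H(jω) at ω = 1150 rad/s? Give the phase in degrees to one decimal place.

-45.0°

∠(j1150 + 1150) = arctan(1150/1150) = 45.00°
∠H(j1150) = −45.00° = -45.00°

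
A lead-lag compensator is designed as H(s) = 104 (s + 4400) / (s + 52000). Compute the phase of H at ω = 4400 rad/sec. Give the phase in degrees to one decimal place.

40.2°

∠(j4400 + 4400) = arctan(4400/4400) = 45.00°
∠(j4400 + 52000) = arctan(4400/52000) = 4.84°
∠H(j4400) = 45.00° − 4.84° = 40.16°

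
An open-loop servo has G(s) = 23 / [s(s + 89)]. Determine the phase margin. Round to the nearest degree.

Gain crossover: |G(jω)| = 1 at ω ≈ 0.258 rad/s.
∠G(j0.258) = −90° − arctan(0.258/89) ≈ -90.17°
PM = 180° + (-90.17°) = 89.83°

90°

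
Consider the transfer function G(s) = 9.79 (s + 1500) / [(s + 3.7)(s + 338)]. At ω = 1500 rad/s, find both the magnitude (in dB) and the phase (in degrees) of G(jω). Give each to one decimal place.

|j1500 + 1500| = √(1500² + 1500²) = 2121
|j1500 + 3.7| = √(1500² + 3.7²) = 1500
|j1500 + 338| = √(1500² + 338²) = 1538
|G(j1500)| = 9.79 × 2121 / (1500 × 1538) = 0.0090043
20 log₁₀(0.0090043) = -40.91 dB
∠(j1500 + 1500) = arctan(1500/1500) = 45.00°
∠(j1500 + 3.7) = arctan(1500/3.7) = 89.86°
∠(j1500 + 338) = arctan(1500/338) = 77.30°
∠G(j1500) = 45.00° − (89.86° + 77.30°) = -122.16°

|G| = -40.9 dB, ∠G = -122.2 deg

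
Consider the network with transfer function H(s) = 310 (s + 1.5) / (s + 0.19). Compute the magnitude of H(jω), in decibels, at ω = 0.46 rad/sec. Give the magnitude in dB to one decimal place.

|j0.46 + 1.5| = √(0.46² + 1.5²) = 1.569
|j0.46 + 0.19| = √(0.46² + 0.19²) = 0.4977
|H(j0.46)| = 310 × 1.569 / 0.4977 = 977.25
20 log₁₀(977.25) = 59.80 dB

59.8 dB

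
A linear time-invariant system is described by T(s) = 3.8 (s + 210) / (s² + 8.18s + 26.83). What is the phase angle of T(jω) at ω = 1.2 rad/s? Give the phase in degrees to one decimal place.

∠(j1.2 + 210) = arctan(1.2/210) = 0.33°
∠[(j1.2)² + 8.18(j1.2) + 26.83] = ∠[25.39 + j9.816] = 21.14°
∠T(j1.2) = 0.33° − 21.14° = -20.81°

-20.8°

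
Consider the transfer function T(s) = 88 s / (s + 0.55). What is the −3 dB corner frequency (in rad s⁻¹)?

0.55 rad s⁻¹

For a single-pole high-pass, the −3 dB point is at the pole: ω = 0.55 rad s⁻¹.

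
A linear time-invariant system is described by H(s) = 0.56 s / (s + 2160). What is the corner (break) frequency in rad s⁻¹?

The single real pole at s = −2160 gives a corner at ω = 2160 rad s⁻¹.

2160 rad s⁻¹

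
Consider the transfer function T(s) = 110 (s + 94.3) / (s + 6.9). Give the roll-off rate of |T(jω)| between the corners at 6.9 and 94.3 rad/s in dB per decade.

In this band the factors already past their corner are: pole at 6.9; net slope = -20 dB/decade.

-20 dB/decade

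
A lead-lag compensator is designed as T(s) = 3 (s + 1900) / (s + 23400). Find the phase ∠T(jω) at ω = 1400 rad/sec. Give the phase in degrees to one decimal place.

33.0°

∠(j1400 + 1900) = arctan(1400/1900) = 36.38°
∠(j1400 + 23400) = arctan(1400/23400) = 3.42°
∠T(j1400) = 36.38° − 3.42° = 32.96°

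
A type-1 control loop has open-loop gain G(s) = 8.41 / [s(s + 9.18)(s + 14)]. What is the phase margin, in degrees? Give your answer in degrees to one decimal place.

89.3°

Gain crossover: |G(jω)| = 1 at ω ≈ 0.0654 rad s⁻¹.
∠G(j0.0654) = −90° − arctan(0.0654/9.18) − arctan(0.0654/14) ≈ -90.68°
PM = 180° + (-90.68°) = 89.32°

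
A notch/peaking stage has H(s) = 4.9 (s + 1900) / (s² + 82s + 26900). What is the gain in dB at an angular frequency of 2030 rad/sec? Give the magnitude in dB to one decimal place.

|j2030 + 1900| = √(2030² + 1900²) = 2780
|(j2030)² + 82(j2030) + 26900| = |-4.094e+06 + j1.6646e+05| = 4.097e+06
|H(j2030)| = 4.9 × 2780 / 4.097e+06 = 0.0033251
20 log₁₀(0.0033251) = -49.56 dB

-49.6 dB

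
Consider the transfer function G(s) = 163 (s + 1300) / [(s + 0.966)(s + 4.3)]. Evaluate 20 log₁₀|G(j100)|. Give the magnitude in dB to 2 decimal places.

|j100 + 1300| = √(100² + 1300²) = 1304
|j100 + 0.966| = √(100² + 0.966²) = 100
|j100 + 4.3| = √(100² + 4.3²) = 100.1
|G(j100)| = 163 × 1304 / (100 × 100.1) = 21.232
20 log₁₀(21.232) = 26.540 dB

26.54 dB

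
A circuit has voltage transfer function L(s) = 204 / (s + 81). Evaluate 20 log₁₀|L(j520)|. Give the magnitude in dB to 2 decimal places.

-8.23 dB

|j520 + 81| = √(520² + 81²) = 526.3
|L(j520)| = 204 / 526.3 = 0.38763
20 log₁₀(0.38763) = -8.232 dB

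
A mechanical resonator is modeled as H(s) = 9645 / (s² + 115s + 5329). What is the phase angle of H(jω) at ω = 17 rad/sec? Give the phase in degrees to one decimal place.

-21.2°

∠[(j17)² + 115(j17) + 5329] = ∠[5040 + j1955] = 21.20°
∠H(j17) = −21.20° = -21.20°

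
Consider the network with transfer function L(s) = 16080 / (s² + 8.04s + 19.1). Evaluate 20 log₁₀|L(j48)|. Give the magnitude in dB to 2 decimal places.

|(j48)² + 8.04(j48) + 19.1| = |-2284.9 + j385.92| = 2317
|L(j48)| = 16080 / 2317 = 6.9392
20 log₁₀(6.9392) = 16.826 dB

16.83 dB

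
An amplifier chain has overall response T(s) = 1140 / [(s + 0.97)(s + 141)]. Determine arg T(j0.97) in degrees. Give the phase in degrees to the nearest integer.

-45°

∠(j0.97 + 0.97) = arctan(0.97/0.97) = 45.00°
∠(j0.97 + 141) = arctan(0.97/141) = 0.39°
∠T(j0.97) = − (45.00° + 0.39°) = -45.39°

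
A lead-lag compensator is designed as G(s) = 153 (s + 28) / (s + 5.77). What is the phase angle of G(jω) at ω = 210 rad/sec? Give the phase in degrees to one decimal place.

∠(j210 + 28) = arctan(210/28) = 82.41°
∠(j210 + 5.77) = arctan(210/5.77) = 88.43°
∠G(j210) = 82.41° − 88.43° = -6.02°

-6.0 deg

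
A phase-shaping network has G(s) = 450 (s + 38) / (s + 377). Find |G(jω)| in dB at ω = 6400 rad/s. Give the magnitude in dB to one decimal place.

53.0 dB

|j6400 + 38| = √(6400² + 38²) = 6400
|j6400 + 377| = √(6400² + 377²) = 6411
|G(j6400)| = 450 × 6400 / 6411 = 449.23
20 log₁₀(449.23) = 53.05 dB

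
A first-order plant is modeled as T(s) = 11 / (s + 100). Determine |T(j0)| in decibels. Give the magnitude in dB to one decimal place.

T(0) = 11 / 100 = 0.11
20 log₁₀(0.11) = -19.17 dB

-19.2 dB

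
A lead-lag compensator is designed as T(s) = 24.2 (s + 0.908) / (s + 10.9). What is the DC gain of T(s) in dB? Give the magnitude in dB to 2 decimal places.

6.09 dB

T(0) = 24.2 × 0.908 / 10.9 = 2.0159
20 log₁₀(2.0159) = 6.089 dB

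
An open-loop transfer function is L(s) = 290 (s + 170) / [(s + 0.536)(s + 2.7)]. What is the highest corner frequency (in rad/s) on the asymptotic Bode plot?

170 rad/s

Break frequencies occur at each pole and zero magnitude: 0.536 rad/s, 2.7 rad/s, 170 rad/s.
The highest is 170 rad/s.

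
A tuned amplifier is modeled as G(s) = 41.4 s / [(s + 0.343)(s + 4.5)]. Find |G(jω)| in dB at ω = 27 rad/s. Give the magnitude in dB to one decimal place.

3.6 dB

|j27| = 27
|j27 + 0.343| = √(27² + 0.343²) = 27
|j27 + 4.5| = √(27² + 4.5²) = 27.37
|G(j27)| = 41.4 × 27 / (27 × 27.37) = 1.5123
20 log₁₀(1.5123) = 3.59 dB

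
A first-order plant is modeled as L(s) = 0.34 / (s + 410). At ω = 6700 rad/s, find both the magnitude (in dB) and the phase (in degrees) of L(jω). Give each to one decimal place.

|j6700 + 410| = √(6700² + 410²) = 6713
|L(j6700)| = 0.34 / 6713 = 5.0652e-05
20 log₁₀(5.0652e-05) = -85.91 dB
∠(j6700 + 410) = arctan(6700/410) = 86.50°
∠L(j6700) = −86.50° = -86.50°

|L| = -85.9 dB, ∠L = -86.5°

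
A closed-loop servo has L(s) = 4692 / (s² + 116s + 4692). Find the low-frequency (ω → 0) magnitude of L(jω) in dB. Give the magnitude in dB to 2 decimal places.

L(0) = 4692 / 4692 = 1
20 log₁₀(1) = 0.000 dB

0.00 dB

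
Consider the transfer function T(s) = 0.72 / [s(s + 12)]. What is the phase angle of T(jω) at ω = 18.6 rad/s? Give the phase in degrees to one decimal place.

-147.2 deg

∠(j18.6 + 12) = arctan(18.6/12) = 57.17°
∠(j18.6) = 90.00°
∠T(j18.6) = − (57.17° + 90.00°) = -147.17°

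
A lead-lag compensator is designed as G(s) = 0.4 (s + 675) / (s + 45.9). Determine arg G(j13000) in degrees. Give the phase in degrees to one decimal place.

-2.8°

∠(j13000 + 675) = arctan(13000/675) = 87.03°
∠(j13000 + 45.9) = arctan(13000/45.9) = 89.80°
∠G(j13000) = 87.03° − 89.80° = -2.77°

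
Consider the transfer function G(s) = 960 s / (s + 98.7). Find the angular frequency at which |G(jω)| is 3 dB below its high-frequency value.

For a single-pole high-pass, the −3 dB point is at the pole: ω = 98.7 rad s⁻¹.

98.7 rad s⁻¹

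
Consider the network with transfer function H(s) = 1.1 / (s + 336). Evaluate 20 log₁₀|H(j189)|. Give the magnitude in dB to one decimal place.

|j189 + 336| = √(189² + 336²) = 385.5
|H(j189)| = 1.1 / 385.5 = 0.0028534
20 log₁₀(0.0028534) = -50.89 dB

-50.9 dB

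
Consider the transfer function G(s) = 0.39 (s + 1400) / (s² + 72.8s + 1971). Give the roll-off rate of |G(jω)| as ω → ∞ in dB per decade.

-20 dB/decade

With 1 zero and 2 poles, the high-frequency asymptotic slope is 20 × (1 − 2) = -20 dB/decade.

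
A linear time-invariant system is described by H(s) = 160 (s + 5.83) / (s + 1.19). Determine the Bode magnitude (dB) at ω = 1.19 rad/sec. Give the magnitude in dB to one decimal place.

|j1.19 + 5.83| = √(1.19² + 5.83²) = 5.95
|j1.19 + 1.19| = √(1.19² + 1.19²) = 1.683
|H(j1.19)| = 160 × 5.95 / 1.683 = 565.71
20 log₁₀(565.71) = 55.05 dB

55.1 dB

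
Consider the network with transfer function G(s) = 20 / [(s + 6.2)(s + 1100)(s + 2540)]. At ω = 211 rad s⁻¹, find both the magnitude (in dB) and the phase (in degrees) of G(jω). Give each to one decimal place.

|j211 + 6.2| = √(211² + 6.2²) = 211.1
|j211 + 1100| = √(211² + 1100²) = 1120
|j211 + 2540| = √(211² + 2540²) = 2549
|G(j211)| = 20 / (211.1 × 1120 × 2549) = 3.3189e-08
20 log₁₀(3.3189e-08) = -149.58 dB
∠(j211 + 6.2) = arctan(211/6.2) = 88.32°
∠(j211 + 1100) = arctan(211/1100) = 10.86°
∠(j211 + 2540) = arctan(211/2540) = 4.75°
∠G(j211) = − (88.32° + 10.86° + 4.75°) = -103.92°

|G| = -149.6 dB, ∠G = -103.9 deg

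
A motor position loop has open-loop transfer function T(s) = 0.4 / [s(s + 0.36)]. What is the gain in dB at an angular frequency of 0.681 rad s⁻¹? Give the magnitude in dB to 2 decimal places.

|j0.681 + 0.36| = √(0.681² + 0.36²) = 0.7703
|j0.681| = 0.681
|T(j0.681)| = 0.4 / (0.7703 × 0.681) = 0.76252
20 log₁₀(0.76252) = -2.355 dB

-2.35 dB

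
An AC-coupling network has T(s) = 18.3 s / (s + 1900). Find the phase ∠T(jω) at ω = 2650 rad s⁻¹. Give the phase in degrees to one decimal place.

∠(j2650) = 90.00°
∠(j2650 + 1900) = arctan(2650/1900) = 54.36°
∠T(j2650) = 90.00° − 54.36° = 35.64°

35.6°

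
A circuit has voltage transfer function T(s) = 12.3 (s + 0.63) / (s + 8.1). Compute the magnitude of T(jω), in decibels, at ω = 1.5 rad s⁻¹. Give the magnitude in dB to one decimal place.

|j1.5 + 0.63| = √(1.5² + 0.63²) = 1.627
|j1.5 + 8.1| = √(1.5² + 8.1²) = 8.238
|T(j1.5)| = 12.3 × 1.627 / 8.238 = 2.4292
20 log₁₀(2.4292) = 7.71 dB

7.7 dB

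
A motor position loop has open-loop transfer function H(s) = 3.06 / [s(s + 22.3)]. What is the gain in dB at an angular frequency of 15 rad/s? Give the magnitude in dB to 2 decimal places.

|j15 + 22.3| = √(15² + 22.3²) = 26.88
|j15| = 15
|H(j15)| = 3.06 / (26.88 × 15) = 0.0075906
20 log₁₀(0.0075906) = -42.395 dB

-42.39 dB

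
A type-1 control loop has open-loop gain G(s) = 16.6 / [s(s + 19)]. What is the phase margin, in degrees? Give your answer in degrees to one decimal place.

87.4 deg

Gain crossover: |G(jω)| = 1 at ω ≈ 0.873 rad/sec.
∠G(j0.873) = −90° − arctan(0.873/19) ≈ -92.63°
PM = 180° + (-92.63°) = 87.37°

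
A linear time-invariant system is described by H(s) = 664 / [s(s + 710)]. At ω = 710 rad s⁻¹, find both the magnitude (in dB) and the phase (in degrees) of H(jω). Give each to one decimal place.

|j710 + 710| = √(710² + 710²) = 1004
|j710| = 710
|H(j710)| = 664 / (1004 × 710) = 0.0009314
20 log₁₀(0.0009314) = -60.62 dB
∠(j710 + 710) = arctan(710/710) = 45.00°
∠(j710) = 90.00°
∠H(j710) = − (45.00° + 90.00°) = -135.00°

|H| = -60.6 dB, ∠H = -135.0 deg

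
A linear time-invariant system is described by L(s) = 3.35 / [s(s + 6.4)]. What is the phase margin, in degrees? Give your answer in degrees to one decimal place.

85.3°

Gain crossover: |L(jω)| = 1 at ω ≈ 0.522 rad/s.
∠L(j0.522) = −90° − arctan(0.522/6.4) ≈ -94.66°
PM = 180° + (-94.66°) = 85.34°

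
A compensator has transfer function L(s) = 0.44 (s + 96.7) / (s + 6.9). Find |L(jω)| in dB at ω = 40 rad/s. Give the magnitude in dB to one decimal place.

|j40 + 96.7| = √(40² + 96.7²) = 104.6
|j40 + 6.9| = √(40² + 6.9²) = 40.59
|L(j40)| = 0.44 × 104.6 / 40.59 = 1.1344
20 log₁₀(1.1344) = 1.10 dB

1.1 dB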